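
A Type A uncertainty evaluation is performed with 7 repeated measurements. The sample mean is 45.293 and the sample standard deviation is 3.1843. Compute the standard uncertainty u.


The standard uncertainty for Type A evaluation is u = s / sqrt(n).
u = 3.1843 / sqrt(7)
u = 3.1843 / 2.6458
u = 1.2036

1.2036


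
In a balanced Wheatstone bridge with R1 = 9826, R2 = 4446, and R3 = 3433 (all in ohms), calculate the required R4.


At balance: R1*R4 = R2*R3, so R4 = R2*R3/R1.
R4 = 4446 * 3433 / 9826
R4 = 15263118 / 9826
R4 = 1553.34 ohm

1553.34 ohm


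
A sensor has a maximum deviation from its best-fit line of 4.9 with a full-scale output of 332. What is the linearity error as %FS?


Linearity error = (max deviation / full scale) * 100%.
Linearity = (4.9 / 332) * 100
Linearity = 1.476 %FS

1.476 %FS


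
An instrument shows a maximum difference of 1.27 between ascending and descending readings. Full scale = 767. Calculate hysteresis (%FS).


Hysteresis = (max difference / full scale) * 100%.
H = (1.27 / 767) * 100
H = 0.166 %FS

0.166 %FS


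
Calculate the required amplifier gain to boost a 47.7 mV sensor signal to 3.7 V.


Gain = Vout / Vin (converting to same units).
G = 3.7 V / 47.7 mV
G = 3700.0 mV / 47.7 mV
G = 77.57

77.57


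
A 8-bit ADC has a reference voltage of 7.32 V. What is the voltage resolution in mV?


The resolution (LSB) of an ADC is Vref / 2^n.
LSB = 7.32 / 2^8
LSB = 7.32 / 256
LSB = 0.02859375 V = 28.59375 mV

28.59375 mV


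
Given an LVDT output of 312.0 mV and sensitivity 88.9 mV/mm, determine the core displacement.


Displacement = Vout / sensitivity.
d = 312.0 / 88.9
d = 3.51 mm

3.51 mm


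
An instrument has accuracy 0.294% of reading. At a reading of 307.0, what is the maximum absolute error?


Absolute error = (accuracy% / 100) * reading.
Error = (0.294 / 100) * 307.0
Error = 0.00294 * 307.0
Error = 0.9026

0.9026


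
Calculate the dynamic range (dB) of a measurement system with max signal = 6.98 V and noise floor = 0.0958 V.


Dynamic range = 20 * log10(Vmax / Vnoise).
DR = 20 * log10(6.98 / 0.0958)
DR = 20 * log10(72.86)
DR = 37.25 dB

37.25 dB


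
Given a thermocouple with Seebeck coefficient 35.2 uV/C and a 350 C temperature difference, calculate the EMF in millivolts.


The thermocouple output V = sensitivity * dT.
V = 35.2 uV/C * 350 C
V = 12320.0 uV
V = 12.32 mV

12.32 mV


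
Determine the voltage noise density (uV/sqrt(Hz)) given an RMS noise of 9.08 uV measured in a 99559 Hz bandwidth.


Noise spectral density = Vrms / sqrt(BW).
NSD = 9.08 / sqrt(99559)
NSD = 9.08 / 315.5297
NSD = 0.0288 uV/sqrt(Hz)

0.0288 uV/sqrt(Hz)


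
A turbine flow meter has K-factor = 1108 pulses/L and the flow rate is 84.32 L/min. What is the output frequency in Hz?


Frequency = K * Q / 60 (converting L/min to L/s).
f = 1108 * 84.32 / 60
f = 93426.56 / 60
f = 1557.11 Hz

1557.11 Hz


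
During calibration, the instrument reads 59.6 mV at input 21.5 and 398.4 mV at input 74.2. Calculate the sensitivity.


Sensitivity = (y2 - y1) / (x2 - x1).
S = (398.4 - 59.6) / (74.2 - 21.5)
S = 338.8 / 52.7
S = 6.4288 mV/unit

6.4288 mV/unit


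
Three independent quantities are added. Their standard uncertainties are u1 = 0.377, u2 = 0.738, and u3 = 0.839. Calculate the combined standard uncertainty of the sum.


For a sum of independent quantities, uc = sqrt(u1^2 + u2^2 + u3^2).
uc = sqrt(0.377^2 + 0.738^2 + 0.839^2)
uc = sqrt(0.142129 + 0.544644 + 0.703921)
uc = 1.1793

1.1793


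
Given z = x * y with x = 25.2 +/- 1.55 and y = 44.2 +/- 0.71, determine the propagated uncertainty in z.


For a product z = x*y, the relative uncertainty is:
uz/z = sqrt((ux/x)^2 + (uy/y)^2)
Relative uncertainties: ux/x = 1.55/25.2 = 0.061508
uy/y = 0.71/44.2 = 0.016063
z = 25.2 * 44.2 = 1113.8
uz = 1113.8 * sqrt(0.061508^2 + 0.016063^2) = 70.808

70.808


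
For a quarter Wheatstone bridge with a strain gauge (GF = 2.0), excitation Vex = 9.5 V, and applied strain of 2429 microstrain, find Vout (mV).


Quarter bridge output: Vout = (GF * epsilon * Vex) / 4.
Vout = (2.0 * 2429e-6 * 9.5) / 4
Vout = 0.046151 / 4 V
Vout = 0.01153775 V = 11.5377 mV

11.5377 mV


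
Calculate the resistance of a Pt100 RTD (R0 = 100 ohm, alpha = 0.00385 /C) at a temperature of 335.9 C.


The RTD equation: Rt = R0 * (1 + alpha * T).
Rt = 100 * (1 + 0.00385 * 335.9)
Rt = 100 * (1 + 1.293215)
Rt = 100 * 2.293215
Rt = 229.322 ohm

229.322 ohm


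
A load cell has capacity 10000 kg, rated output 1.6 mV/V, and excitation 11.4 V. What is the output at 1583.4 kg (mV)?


Vout = rated_output * Vex * (load / capacity).
Vout = 1.6 * 11.4 * (1583.4 / 10000)
Vout = 1.6 * 11.4 * 0.15834
Vout = 2.888 mV

2.888 mV


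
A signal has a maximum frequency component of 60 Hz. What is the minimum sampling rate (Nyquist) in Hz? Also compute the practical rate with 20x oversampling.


By Nyquist theorem, fs_min = 2 * fmax.
fs_min = 2 * 60 = 120 Hz
Practical rate = 20 * fs_min = 20 * 120 = 2400 Hz

fs_min = 120 Hz, fs_practical = 2400 Hz


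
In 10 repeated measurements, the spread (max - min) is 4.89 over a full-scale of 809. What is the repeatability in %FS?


Repeatability = (spread / full scale) * 100%.
R = (4.89 / 809) * 100
R = 0.604 %FS

0.604 %FS


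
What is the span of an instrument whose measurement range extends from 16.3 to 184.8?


Span = upper range - lower range.
Span = 184.8 - (16.3)
Span = 168.5

168.5


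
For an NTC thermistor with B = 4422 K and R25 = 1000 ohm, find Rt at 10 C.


NTC thermistor equation: Rt = R25 * exp(B * (1/T - 1/T25)).
T in Kelvin: 283.15 K, T25 = 298.15 K
1/T - 1/T25 = 1/283.15 - 1/298.15 = 0.00017768
B * (1/T - 1/T25) = 4422 * 0.00017768 = 0.7857
Rt = 1000 * exp(0.7857) = 2193.9 ohm

2193.9 ohm


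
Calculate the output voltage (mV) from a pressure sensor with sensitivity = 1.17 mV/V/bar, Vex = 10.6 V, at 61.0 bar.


Output = sensitivity * Vex * P.
Vout = 1.17 * 10.6 * 61.0
Vout = 12.402 * 61.0
Vout = 756.52 mV

756.52 mV


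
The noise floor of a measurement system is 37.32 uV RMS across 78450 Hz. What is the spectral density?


Noise spectral density = Vrms / sqrt(BW).
NSD = 37.32 / sqrt(78450)
NSD = 37.32 / 280.0893
NSD = 0.1332 uV/sqrt(Hz)

0.1332 uV/sqrt(Hz)


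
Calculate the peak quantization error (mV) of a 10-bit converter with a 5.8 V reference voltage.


The maximum quantization error is +/- LSB/2.
LSB = Vref / 2^n = 5.8 / 1024 = 0.00566406 V
Max error = LSB / 2 = 0.00566406 / 2 = 0.00283203 V
Max error = 2.832 mV

2.832 mV


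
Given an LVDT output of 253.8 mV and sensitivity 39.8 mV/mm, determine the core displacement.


Displacement = Vout / sensitivity.
d = 253.8 / 39.8
d = 6.377 mm

6.377 mm


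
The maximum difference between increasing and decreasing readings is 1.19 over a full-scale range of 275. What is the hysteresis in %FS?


Hysteresis = (max difference / full scale) * 100%.
H = (1.19 / 275) * 100
H = 0.433 %FS

0.433 %FS


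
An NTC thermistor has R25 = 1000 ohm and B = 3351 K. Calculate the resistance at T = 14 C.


NTC thermistor equation: Rt = R25 * exp(B * (1/T - 1/T25)).
T in Kelvin: 287.15 K, T25 = 298.15 K
1/T - 1/T25 = 1/287.15 - 1/298.15 = 0.00012848
B * (1/T - 1/T25) = 3351 * 0.00012848 = 0.4305
Rt = 1000 * exp(0.4305) = 1538.1 ohm

1538.1 ohm


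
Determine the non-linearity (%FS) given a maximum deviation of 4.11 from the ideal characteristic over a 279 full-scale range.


Linearity error = (max deviation / full scale) * 100%.
Linearity = (4.11 / 279) * 100
Linearity = 1.473 %FS

1.473 %FS


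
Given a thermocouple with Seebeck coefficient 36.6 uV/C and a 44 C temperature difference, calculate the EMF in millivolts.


The thermocouple output V = sensitivity * dT.
V = 36.6 uV/C * 44 C
V = 1610.4 uV
V = 1.61 mV

1.61 mV


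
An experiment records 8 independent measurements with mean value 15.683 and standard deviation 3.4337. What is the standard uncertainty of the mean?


The standard uncertainty for Type A evaluation is u = s / sqrt(n).
u = 3.4337 / sqrt(8)
u = 3.4337 / 2.8284
u = 1.214

1.214


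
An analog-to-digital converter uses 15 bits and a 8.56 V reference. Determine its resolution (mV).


The resolution (LSB) of an ADC is Vref / 2^n.
LSB = 8.56 / 2^15
LSB = 8.56 / 32768
LSB = 0.00026123 V = 0.26123047 mV

0.26123047 mV


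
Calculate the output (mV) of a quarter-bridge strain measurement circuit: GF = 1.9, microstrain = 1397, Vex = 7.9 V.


Quarter bridge output: Vout = (GF * epsilon * Vex) / 4.
Vout = (1.9 * 1397e-6 * 7.9) / 4
Vout = 0.02096897 / 4 V
Vout = 0.00524224 V = 5.2422 mV

5.2422 mV


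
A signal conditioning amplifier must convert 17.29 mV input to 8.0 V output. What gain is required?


Gain = Vout / Vin (converting to same units).
G = 8.0 V / 17.29 mV
G = 8000.0 mV / 17.29 mV
G = 462.7

462.7


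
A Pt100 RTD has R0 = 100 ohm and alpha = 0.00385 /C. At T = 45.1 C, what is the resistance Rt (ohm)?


The RTD equation: Rt = R0 * (1 + alpha * T).
Rt = 100 * (1 + 0.00385 * 45.1)
Rt = 100 * (1 + 0.173635)
Rt = 100 * 1.173635
Rt = 117.364 ohm

117.364 ohm


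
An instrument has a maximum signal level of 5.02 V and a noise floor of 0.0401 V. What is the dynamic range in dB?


Dynamic range = 20 * log10(Vmax / Vnoise).
DR = 20 * log10(5.02 / 0.0401)
DR = 20 * log10(125.19)
DR = 41.95 dB

41.95 dB


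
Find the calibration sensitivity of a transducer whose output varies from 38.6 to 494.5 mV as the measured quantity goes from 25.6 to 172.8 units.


Sensitivity = (y2 - y1) / (x2 - x1).
S = (494.5 - 38.6) / (172.8 - 25.6)
S = 455.9 / 147.2
S = 3.0971 mV/unit

3.0971 mV/unit


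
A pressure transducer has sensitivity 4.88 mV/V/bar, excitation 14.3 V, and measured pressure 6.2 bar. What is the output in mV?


Output = sensitivity * Vex * P.
Vout = 4.88 * 14.3 * 6.2
Vout = 69.784 * 6.2
Vout = 432.66 mV

432.66 mV


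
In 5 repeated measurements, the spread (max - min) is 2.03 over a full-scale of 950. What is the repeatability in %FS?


Repeatability = (spread / full scale) * 100%.
R = (2.03 / 950) * 100
R = 0.214 %FS

0.214 %FS


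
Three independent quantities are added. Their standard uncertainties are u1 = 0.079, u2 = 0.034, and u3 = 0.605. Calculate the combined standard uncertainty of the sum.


For a sum of independent quantities, uc = sqrt(u1^2 + u2^2 + u3^2).
uc = sqrt(0.079^2 + 0.034^2 + 0.605^2)
uc = sqrt(0.006241 + 0.001156 + 0.366025)
uc = 0.6111

0.6111


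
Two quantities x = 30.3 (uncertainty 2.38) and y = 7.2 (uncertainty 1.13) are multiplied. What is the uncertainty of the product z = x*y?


For a product z = x*y, the relative uncertainty is:
uz/z = sqrt((ux/x)^2 + (uy/y)^2)
Relative uncertainties: ux/x = 2.38/30.3 = 0.078548
uy/y = 1.13/7.2 = 0.156944
z = 30.3 * 7.2 = 218.2
uz = 218.2 * sqrt(0.078548^2 + 0.156944^2) = 38.288

38.288


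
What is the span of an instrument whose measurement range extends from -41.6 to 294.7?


Span = upper range - lower range.
Span = 294.7 - (-41.6)
Span = 336.3

336.3


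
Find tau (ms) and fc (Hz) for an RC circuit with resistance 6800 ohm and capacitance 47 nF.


Time constant: tau = R * C.
tau = 6800 * 4.70e-08 = 0.0003196 s
tau = 0.3196 ms
Cutoff frequency: fc = 1 / (2*pi*R*C).
fc = 1 / (2*pi*0.0003196) = 497.98 Hz

tau = 0.3196 ms, fc = 497.98 Hz


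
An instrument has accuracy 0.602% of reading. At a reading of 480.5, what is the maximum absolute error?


Absolute error = (accuracy% / 100) * reading.
Error = (0.602 / 100) * 480.5
Error = 0.00602 * 480.5
Error = 2.8926

2.8926


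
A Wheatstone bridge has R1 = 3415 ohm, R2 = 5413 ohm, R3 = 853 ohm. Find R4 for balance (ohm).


At balance: R1*R4 = R2*R3, so R4 = R2*R3/R1.
R4 = 5413 * 853 / 3415
R4 = 4617289 / 3415
R4 = 1352.06 ohm

1352.06 ohm


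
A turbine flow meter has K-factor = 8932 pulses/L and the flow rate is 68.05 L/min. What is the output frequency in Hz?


Frequency = K * Q / 60 (converting L/min to L/s).
f = 8932 * 68.05 / 60
f = 607822.6 / 60
f = 10130.38 Hz

10130.38 Hz


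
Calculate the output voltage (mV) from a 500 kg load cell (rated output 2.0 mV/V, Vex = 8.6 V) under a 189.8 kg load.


Vout = rated_output * Vex * (load / capacity).
Vout = 2.0 * 8.6 * (189.8 / 500)
Vout = 2.0 * 8.6 * 0.3796
Vout = 6.529 mV

6.529 mV


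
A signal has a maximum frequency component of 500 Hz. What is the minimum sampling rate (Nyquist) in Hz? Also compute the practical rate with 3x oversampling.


By Nyquist theorem, fs_min = 2 * fmax.
fs_min = 2 * 500 = 1000 Hz
Practical rate = 3 * fs_min = 3 * 1000 = 3000 Hz

fs_min = 1000 Hz, fs_practical = 3000 Hz


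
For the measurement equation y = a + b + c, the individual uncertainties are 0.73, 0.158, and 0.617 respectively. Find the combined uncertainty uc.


For a sum of independent quantities, uc = sqrt(u1^2 + u2^2 + u3^2).
uc = sqrt(0.73^2 + 0.158^2 + 0.617^2)
uc = sqrt(0.5329 + 0.024964 + 0.380689)
uc = 0.9688

0.9688


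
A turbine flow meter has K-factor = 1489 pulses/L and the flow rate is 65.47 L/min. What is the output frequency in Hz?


Frequency = K * Q / 60 (converting L/min to L/s).
f = 1489 * 65.47 / 60
f = 97484.83 / 60
f = 1624.75 Hz

1624.75 Hz


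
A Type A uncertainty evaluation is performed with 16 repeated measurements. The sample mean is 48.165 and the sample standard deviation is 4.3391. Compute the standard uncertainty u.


The standard uncertainty for Type A evaluation is u = s / sqrt(n).
u = 4.3391 / sqrt(16)
u = 4.3391 / 4.0
u = 1.0848

1.0848


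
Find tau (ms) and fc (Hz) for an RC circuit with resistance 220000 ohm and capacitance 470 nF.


Time constant: tau = R * C.
tau = 220000 * 4.70e-07 = 0.1034 s
tau = 103.4 ms
Cutoff frequency: fc = 1 / (2*pi*R*C).
fc = 1 / (2*pi*0.1034) = 1.54 Hz

tau = 103.4 ms, fc = 1.54 Hz


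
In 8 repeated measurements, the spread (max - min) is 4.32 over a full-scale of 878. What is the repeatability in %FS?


Repeatability = (spread / full scale) * 100%.
R = (4.32 / 878) * 100
R = 0.492 %FS

0.492 %FS


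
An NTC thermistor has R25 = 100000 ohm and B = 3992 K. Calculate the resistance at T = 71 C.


NTC thermistor equation: Rt = R25 * exp(B * (1/T - 1/T25)).
T in Kelvin: 344.15 K, T25 = 298.15 K
1/T - 1/T25 = 1/344.15 - 1/298.15 = -0.00044831
B * (1/T - 1/T25) = 3992 * -0.00044831 = -1.7896
Rt = 100000 * exp(-1.7896) = 16702.0 ohm

16702.0 ohm


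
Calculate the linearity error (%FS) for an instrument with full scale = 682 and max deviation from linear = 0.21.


Linearity error = (max deviation / full scale) * 100%.
Linearity = (0.21 / 682) * 100
Linearity = 0.031 %FS

0.031 %FS


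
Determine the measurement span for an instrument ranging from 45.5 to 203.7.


Span = upper range - lower range.
Span = 203.7 - (45.5)
Span = 158.2

158.2


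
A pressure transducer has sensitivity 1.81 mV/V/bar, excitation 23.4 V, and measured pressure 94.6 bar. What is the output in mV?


Output = sensitivity * Vex * P.
Vout = 1.81 * 23.4 * 94.6
Vout = 42.354 * 94.6
Vout = 4006.69 mV

4006.69 mV


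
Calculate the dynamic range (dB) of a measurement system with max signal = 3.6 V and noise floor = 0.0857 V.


Dynamic range = 20 * log10(Vmax / Vnoise).
DR = 20 * log10(3.6 / 0.0857)
DR = 20 * log10(42.01)
DR = 32.47 dB

32.47 dB


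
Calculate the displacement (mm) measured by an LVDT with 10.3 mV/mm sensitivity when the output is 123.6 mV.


Displacement = Vout / sensitivity.
d = 123.6 / 10.3
d = 12.0 mm

12.0 mm


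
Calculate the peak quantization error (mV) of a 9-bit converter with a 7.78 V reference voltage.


The maximum quantization error is +/- LSB/2.
LSB = Vref / 2^n = 7.78 / 512 = 0.01519531 V
Max error = LSB / 2 = 0.01519531 / 2 = 0.00759766 V
Max error = 7.5977 mV

7.5977 mV


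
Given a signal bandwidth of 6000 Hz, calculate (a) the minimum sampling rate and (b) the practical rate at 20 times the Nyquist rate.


By Nyquist theorem, fs_min = 2 * fmax.
fs_min = 2 * 6000 = 12000 Hz
Practical rate = 20 * fs_min = 20 * 12000 = 240000 Hz

fs_min = 12000 Hz, fs_practical = 240000 Hz


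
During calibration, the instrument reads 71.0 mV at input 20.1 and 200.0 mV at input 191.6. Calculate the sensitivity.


Sensitivity = (y2 - y1) / (x2 - x1).
S = (200.0 - 71.0) / (191.6 - 20.1)
S = 129.0 / 171.5
S = 0.7522 mV/unit

0.7522 mV/unit


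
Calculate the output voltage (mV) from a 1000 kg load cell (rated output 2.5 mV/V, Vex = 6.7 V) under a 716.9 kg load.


Vout = rated_output * Vex * (load / capacity).
Vout = 2.5 * 6.7 * (716.9 / 1000)
Vout = 2.5 * 6.7 * 0.7169
Vout = 12.008 mV

12.008 mV


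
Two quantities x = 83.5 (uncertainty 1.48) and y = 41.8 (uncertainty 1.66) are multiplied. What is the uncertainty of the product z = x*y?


For a product z = x*y, the relative uncertainty is:
uz/z = sqrt((ux/x)^2 + (uy/y)^2)
Relative uncertainties: ux/x = 1.48/83.5 = 0.017725
uy/y = 1.66/41.8 = 0.039713
z = 83.5 * 41.8 = 3490.3
uz = 3490.3 * sqrt(0.017725^2 + 0.039713^2) = 151.789

151.789


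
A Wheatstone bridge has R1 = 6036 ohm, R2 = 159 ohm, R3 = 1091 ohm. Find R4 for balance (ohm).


At balance: R1*R4 = R2*R3, so R4 = R2*R3/R1.
R4 = 159 * 1091 / 6036
R4 = 173469 / 6036
R4 = 28.74 ohm

28.74 ohm


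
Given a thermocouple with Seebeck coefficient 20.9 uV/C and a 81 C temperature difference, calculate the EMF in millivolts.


The thermocouple output V = sensitivity * dT.
V = 20.9 uV/C * 81 C
V = 1692.9 uV
V = 1.693 mV

1.693 mV


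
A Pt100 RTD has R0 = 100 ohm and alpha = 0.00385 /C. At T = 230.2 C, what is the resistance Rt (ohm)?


The RTD equation: Rt = R0 * (1 + alpha * T).
Rt = 100 * (1 + 0.00385 * 230.2)
Rt = 100 * (1 + 0.88627)
Rt = 100 * 1.88627
Rt = 188.627 ohm

188.627 ohm


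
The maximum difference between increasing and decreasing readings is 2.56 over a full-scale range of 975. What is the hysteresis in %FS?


Hysteresis = (max difference / full scale) * 100%.
H = (2.56 / 975) * 100
H = 0.263 %FS

0.263 %FS


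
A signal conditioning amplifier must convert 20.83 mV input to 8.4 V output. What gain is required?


Gain = Vout / Vin (converting to same units).
G = 8.4 V / 20.83 mV
G = 8400.0 mV / 20.83 mV
G = 403.26

403.26


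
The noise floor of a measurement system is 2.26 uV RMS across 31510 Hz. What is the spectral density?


Noise spectral density = Vrms / sqrt(BW).
NSD = 2.26 / sqrt(31510)
NSD = 2.26 / 177.5106
NSD = 0.0127 uV/sqrt(Hz)

0.0127 uV/sqrt(Hz)


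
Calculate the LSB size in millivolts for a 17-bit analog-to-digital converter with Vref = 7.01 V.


The resolution (LSB) of an ADC is Vref / 2^n.
LSB = 7.01 / 2^17
LSB = 7.01 / 131072
LSB = 5.348e-05 V = 0.05348206 mV

0.05348206 mV


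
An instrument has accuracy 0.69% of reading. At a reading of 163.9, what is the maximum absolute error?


Absolute error = (accuracy% / 100) * reading.
Error = (0.69 / 100) * 163.9
Error = 0.0069 * 163.9
Error = 1.1309

1.1309


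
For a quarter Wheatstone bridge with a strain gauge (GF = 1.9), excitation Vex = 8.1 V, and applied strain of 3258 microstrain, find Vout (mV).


Quarter bridge output: Vout = (GF * epsilon * Vex) / 4.
Vout = (1.9 * 3258e-6 * 8.1) / 4
Vout = 0.05014062 / 4 V
Vout = 0.01253515 V = 12.5352 mV

12.5352 mV


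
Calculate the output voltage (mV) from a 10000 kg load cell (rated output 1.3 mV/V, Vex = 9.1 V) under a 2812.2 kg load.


Vout = rated_output * Vex * (load / capacity).
Vout = 1.3 * 9.1 * (2812.2 / 10000)
Vout = 1.3 * 9.1 * 0.28122
Vout = 3.327 mV

3.327 mV


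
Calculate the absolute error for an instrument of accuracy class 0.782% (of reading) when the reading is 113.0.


Absolute error = (accuracy% / 100) * reading.
Error = (0.782 / 100) * 113.0
Error = 0.00782 * 113.0
Error = 0.8837

0.8837


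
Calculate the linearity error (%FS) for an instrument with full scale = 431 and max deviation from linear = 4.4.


Linearity error = (max deviation / full scale) * 100%.
Linearity = (4.4 / 431) * 100
Linearity = 1.021 %FS

1.021 %FS


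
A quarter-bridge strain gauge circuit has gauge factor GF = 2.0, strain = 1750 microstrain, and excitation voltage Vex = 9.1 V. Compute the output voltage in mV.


Quarter bridge output: Vout = (GF * epsilon * Vex) / 4.
Vout = (2.0 * 1750e-6 * 9.1) / 4
Vout = 0.03185 / 4 V
Vout = 0.0079625 V = 7.9625 mV

7.9625 mV


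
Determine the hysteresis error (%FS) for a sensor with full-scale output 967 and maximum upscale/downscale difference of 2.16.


Hysteresis = (max difference / full scale) * 100%.
H = (2.16 / 967) * 100
H = 0.223 %FS

0.223 %FS


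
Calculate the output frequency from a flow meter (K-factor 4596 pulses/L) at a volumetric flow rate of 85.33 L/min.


Frequency = K * Q / 60 (converting L/min to L/s).
f = 4596 * 85.33 / 60
f = 392176.68 / 60
f = 6536.28 Hz

6536.28 Hz


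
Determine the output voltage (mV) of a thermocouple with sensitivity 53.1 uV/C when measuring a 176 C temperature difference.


The thermocouple output V = sensitivity * dT.
V = 53.1 uV/C * 176 C
V = 9345.6 uV
V = 9.346 mV

9.346 mV


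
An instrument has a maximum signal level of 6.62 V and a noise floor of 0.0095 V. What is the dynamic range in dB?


Dynamic range = 20 * log10(Vmax / Vnoise).
DR = 20 * log10(6.62 / 0.0095)
DR = 20 * log10(696.84)
DR = 56.86 dB

56.86 dB


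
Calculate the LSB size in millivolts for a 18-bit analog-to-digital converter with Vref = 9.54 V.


The resolution (LSB) of an ADC is Vref / 2^n.
LSB = 9.54 / 2^18
LSB = 9.54 / 262144
LSB = 3.639e-05 V = 0.03639221 mV

0.03639221 mV


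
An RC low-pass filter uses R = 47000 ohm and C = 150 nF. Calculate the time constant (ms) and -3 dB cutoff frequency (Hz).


Time constant: tau = R * C.
tau = 47000 * 1.50e-07 = 0.00705 s
tau = 7.05 ms
Cutoff frequency: fc = 1 / (2*pi*R*C).
fc = 1 / (2*pi*0.00705) = 22.58 Hz

tau = 7.05 ms, fc = 22.58 Hz


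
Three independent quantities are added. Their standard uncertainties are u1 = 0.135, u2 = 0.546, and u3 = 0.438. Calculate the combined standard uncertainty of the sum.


For a sum of independent quantities, uc = sqrt(u1^2 + u2^2 + u3^2).
uc = sqrt(0.135^2 + 0.546^2 + 0.438^2)
uc = sqrt(0.018225 + 0.298116 + 0.191844)
uc = 0.7129

0.7129


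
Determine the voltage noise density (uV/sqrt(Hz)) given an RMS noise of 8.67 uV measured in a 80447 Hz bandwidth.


Noise spectral density = Vrms / sqrt(BW).
NSD = 8.67 / sqrt(80447)
NSD = 8.67 / 283.6318
NSD = 0.0306 uV/sqrt(Hz)

0.0306 uV/sqrt(Hz)


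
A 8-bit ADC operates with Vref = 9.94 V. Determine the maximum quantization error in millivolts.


The maximum quantization error is +/- LSB/2.
LSB = Vref / 2^n = 9.94 / 256 = 0.03882812 V
Max error = LSB / 2 = 0.03882812 / 2 = 0.01941406 V
Max error = 19.4141 mV

19.4141 mV


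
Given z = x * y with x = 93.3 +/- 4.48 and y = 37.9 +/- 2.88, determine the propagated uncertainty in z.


For a product z = x*y, the relative uncertainty is:
uz/z = sqrt((ux/x)^2 + (uy/y)^2)
Relative uncertainties: ux/x = 4.48/93.3 = 0.048017
uy/y = 2.88/37.9 = 0.075989
z = 93.3 * 37.9 = 3536.1
uz = 3536.1 * sqrt(0.048017^2 + 0.075989^2) = 317.854

317.854


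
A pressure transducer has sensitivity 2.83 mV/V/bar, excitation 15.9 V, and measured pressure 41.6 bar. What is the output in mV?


Output = sensitivity * Vex * P.
Vout = 2.83 * 15.9 * 41.6
Vout = 44.997 * 41.6
Vout = 1871.88 mV

1871.88 mV


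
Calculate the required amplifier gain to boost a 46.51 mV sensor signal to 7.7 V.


Gain = Vout / Vin (converting to same units).
G = 7.7 V / 46.51 mV
G = 7700.0 mV / 46.51 mV
G = 165.56

165.56


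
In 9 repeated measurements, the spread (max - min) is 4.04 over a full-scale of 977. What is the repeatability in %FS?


Repeatability = (spread / full scale) * 100%.
R = (4.04 / 977) * 100
R = 0.414 %FS

0.414 %FS


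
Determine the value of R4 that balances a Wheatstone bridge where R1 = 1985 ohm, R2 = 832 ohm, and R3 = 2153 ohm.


At balance: R1*R4 = R2*R3, so R4 = R2*R3/R1.
R4 = 832 * 2153 / 1985
R4 = 1791296 / 1985
R4 = 902.42 ohm

902.42 ohm


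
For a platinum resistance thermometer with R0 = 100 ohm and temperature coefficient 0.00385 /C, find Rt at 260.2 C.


The RTD equation: Rt = R0 * (1 + alpha * T).
Rt = 100 * (1 + 0.00385 * 260.2)
Rt = 100 * (1 + 1.00177)
Rt = 100 * 2.00177
Rt = 200.177 ohm

200.177 ohm


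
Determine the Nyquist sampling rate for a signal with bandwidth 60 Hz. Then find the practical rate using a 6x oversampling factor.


By Nyquist theorem, fs_min = 2 * fmax.
fs_min = 2 * 60 = 120 Hz
Practical rate = 6 * fs_min = 6 * 120 = 720 Hz

fs_min = 120 Hz, fs_practical = 720 Hz


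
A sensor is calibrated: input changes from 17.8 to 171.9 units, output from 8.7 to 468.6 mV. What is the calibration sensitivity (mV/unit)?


Sensitivity = (y2 - y1) / (x2 - x1).
S = (468.6 - 8.7) / (171.9 - 17.8)
S = 459.9 / 154.1
S = 2.9844 mV/unit

2.9844 mV/unit


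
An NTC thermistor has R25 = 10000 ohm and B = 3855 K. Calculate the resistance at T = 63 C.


NTC thermistor equation: Rt = R25 * exp(B * (1/T - 1/T25)).
T in Kelvin: 336.15 K, T25 = 298.15 K
1/T - 1/T25 = 1/336.15 - 1/298.15 = -0.00037915
B * (1/T - 1/T25) = 3855 * -0.00037915 = -1.4616
Rt = 10000 * exp(-1.4616) = 2318.6 ohm

2318.6 ohm


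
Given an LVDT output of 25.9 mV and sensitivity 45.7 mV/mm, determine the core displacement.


Displacement = Vout / sensitivity.
d = 25.9 / 45.7
d = 0.567 mm

0.567 mm


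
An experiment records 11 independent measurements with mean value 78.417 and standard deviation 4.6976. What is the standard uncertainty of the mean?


The standard uncertainty for Type A evaluation is u = s / sqrt(n).
u = 4.6976 / sqrt(11)
u = 4.6976 / 3.3166
u = 1.4164

1.4164


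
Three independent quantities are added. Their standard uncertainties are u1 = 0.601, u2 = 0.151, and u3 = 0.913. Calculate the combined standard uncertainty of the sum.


For a sum of independent quantities, uc = sqrt(u1^2 + u2^2 + u3^2).
uc = sqrt(0.601^2 + 0.151^2 + 0.913^2)
uc = sqrt(0.361201 + 0.022801 + 0.833569)
uc = 1.1034

1.1034


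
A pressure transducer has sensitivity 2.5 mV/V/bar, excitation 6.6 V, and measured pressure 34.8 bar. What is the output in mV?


Output = sensitivity * Vex * P.
Vout = 2.5 * 6.6 * 34.8
Vout = 16.5 * 34.8
Vout = 574.2 mV

574.2 mV


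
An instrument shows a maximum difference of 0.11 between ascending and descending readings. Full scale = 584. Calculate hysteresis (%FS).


Hysteresis = (max difference / full scale) * 100%.
H = (0.11 / 584) * 100
H = 0.019 %FS

0.019 %FS


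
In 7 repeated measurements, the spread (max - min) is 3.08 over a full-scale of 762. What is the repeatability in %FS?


Repeatability = (spread / full scale) * 100%.
R = (3.08 / 762) * 100
R = 0.404 %FS

0.404 %FS


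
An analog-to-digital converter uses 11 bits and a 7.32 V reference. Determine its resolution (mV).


The resolution (LSB) of an ADC is Vref / 2^n.
LSB = 7.32 / 2^11
LSB = 7.32 / 2048
LSB = 0.00357422 V = 3.57421875 mV

3.57421875 mV


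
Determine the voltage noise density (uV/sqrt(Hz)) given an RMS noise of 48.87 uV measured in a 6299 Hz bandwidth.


Noise spectral density = Vrms / sqrt(BW).
NSD = 48.87 / sqrt(6299)
NSD = 48.87 / 79.3662
NSD = 0.6158 uV/sqrt(Hz)

0.6158 uV/sqrt(Hz)


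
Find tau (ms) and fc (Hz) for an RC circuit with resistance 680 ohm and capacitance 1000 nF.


Time constant: tau = R * C.
tau = 680 * 1.00e-06 = 0.00068 s
tau = 0.68 ms
Cutoff frequency: fc = 1 / (2*pi*R*C).
fc = 1 / (2*pi*0.00068) = 234.05 Hz

tau = 0.68 ms, fc = 234.05 Hz


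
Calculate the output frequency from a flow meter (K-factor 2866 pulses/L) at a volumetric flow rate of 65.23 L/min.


Frequency = K * Q / 60 (converting L/min to L/s).
f = 2866 * 65.23 / 60
f = 186949.18 / 60
f = 3115.82 Hz

3115.82 Hz


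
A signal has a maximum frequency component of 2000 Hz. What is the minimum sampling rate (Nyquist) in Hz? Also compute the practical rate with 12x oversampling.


By Nyquist theorem, fs_min = 2 * fmax.
fs_min = 2 * 2000 = 4000 Hz
Practical rate = 12 * fs_min = 12 * 4000 = 48000 Hz

fs_min = 4000 Hz, fs_practical = 48000 Hz


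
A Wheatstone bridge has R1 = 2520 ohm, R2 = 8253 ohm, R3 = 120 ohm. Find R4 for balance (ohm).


At balance: R1*R4 = R2*R3, so R4 = R2*R3/R1.
R4 = 8253 * 120 / 2520
R4 = 990360 / 2520
R4 = 393.0 ohm

393.0 ohm


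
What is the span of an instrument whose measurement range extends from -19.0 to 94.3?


Span = upper range - lower range.
Span = 94.3 - (-19.0)
Span = 113.3

113.3


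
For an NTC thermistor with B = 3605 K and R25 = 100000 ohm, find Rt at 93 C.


NTC thermistor equation: Rt = R25 * exp(B * (1/T - 1/T25)).
T in Kelvin: 366.15 K, T25 = 298.15 K
1/T - 1/T25 = 1/366.15 - 1/298.15 = -0.0006229
B * (1/T - 1/T25) = 3605 * -0.0006229 = -2.2455
Rt = 100000 * exp(-2.2455) = 10587.1 ohm

10587.1 ohm


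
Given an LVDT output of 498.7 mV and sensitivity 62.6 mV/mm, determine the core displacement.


Displacement = Vout / sensitivity.
d = 498.7 / 62.6
d = 7.966 mm

7.966 mm


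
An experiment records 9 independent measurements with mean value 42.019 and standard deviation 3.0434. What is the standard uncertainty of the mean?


The standard uncertainty for Type A evaluation is u = s / sqrt(n).
u = 3.0434 / sqrt(9)
u = 3.0434 / 3.0
u = 1.0145

1.0145


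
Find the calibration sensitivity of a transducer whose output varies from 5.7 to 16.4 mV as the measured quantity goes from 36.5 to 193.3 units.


Sensitivity = (y2 - y1) / (x2 - x1).
S = (16.4 - 5.7) / (193.3 - 36.5)
S = 10.7 / 156.8
S = 0.0682 mV/unit

0.0682 mV/unit


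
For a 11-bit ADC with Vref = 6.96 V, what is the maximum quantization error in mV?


The maximum quantization error is +/- LSB/2.
LSB = Vref / 2^n = 6.96 / 2048 = 0.00339844 V
Max error = LSB / 2 = 0.00339844 / 2 = 0.00169922 V
Max error = 1.6992 mV

1.6992 mV


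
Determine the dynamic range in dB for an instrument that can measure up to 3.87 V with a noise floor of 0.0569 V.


Dynamic range = 20 * log10(Vmax / Vnoise).
DR = 20 * log10(3.87 / 0.0569)
DR = 20 * log10(68.01)
DR = 36.65 dB

36.65 dB


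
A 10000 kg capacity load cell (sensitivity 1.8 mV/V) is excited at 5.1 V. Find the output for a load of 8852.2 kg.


Vout = rated_output * Vex * (load / capacity).
Vout = 1.8 * 5.1 * (8852.2 / 10000)
Vout = 1.8 * 5.1 * 0.88522
Vout = 8.126 mV

8.126 mV


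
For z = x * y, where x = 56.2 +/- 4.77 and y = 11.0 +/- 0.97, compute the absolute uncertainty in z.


For a product z = x*y, the relative uncertainty is:
uz/z = sqrt((ux/x)^2 + (uy/y)^2)
Relative uncertainties: ux/x = 4.77/56.2 = 0.084875
uy/y = 0.97/11.0 = 0.088182
z = 56.2 * 11.0 = 618.2
uz = 618.2 * sqrt(0.084875^2 + 0.088182^2) = 75.663

75.663


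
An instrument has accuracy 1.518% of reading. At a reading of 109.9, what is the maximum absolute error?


Absolute error = (accuracy% / 100) * reading.
Error = (1.518 / 100) * 109.9
Error = 0.01518 * 109.9
Error = 1.6683

1.6683


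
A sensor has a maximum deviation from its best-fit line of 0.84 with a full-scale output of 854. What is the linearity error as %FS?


Linearity error = (max deviation / full scale) * 100%.
Linearity = (0.84 / 854) * 100
Linearity = 0.098 %FS

0.098 %FS


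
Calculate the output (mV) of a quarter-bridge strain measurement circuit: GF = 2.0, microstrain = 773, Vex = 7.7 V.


Quarter bridge output: Vout = (GF * epsilon * Vex) / 4.
Vout = (2.0 * 773e-6 * 7.7) / 4
Vout = 0.0119042 / 4 V
Vout = 0.00297605 V = 2.976 mV

2.976 mV


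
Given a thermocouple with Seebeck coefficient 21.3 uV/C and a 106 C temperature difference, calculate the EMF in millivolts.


The thermocouple output V = sensitivity * dT.
V = 21.3 uV/C * 106 C
V = 2257.8 uV
V = 2.258 mV

2.258 mV


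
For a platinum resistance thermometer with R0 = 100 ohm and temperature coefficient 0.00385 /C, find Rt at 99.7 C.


The RTD equation: Rt = R0 * (1 + alpha * T).
Rt = 100 * (1 + 0.00385 * 99.7)
Rt = 100 * (1 + 0.383845)
Rt = 100 * 1.383845
Rt = 138.385 ohm

138.385 ohm


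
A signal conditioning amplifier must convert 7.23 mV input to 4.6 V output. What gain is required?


Gain = Vout / Vin (converting to same units).
G = 4.6 V / 7.23 mV
G = 4600.0 mV / 7.23 mV
G = 636.24

636.24


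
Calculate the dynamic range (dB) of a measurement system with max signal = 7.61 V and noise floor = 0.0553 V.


Dynamic range = 20 * log10(Vmax / Vnoise).
DR = 20 * log10(7.61 / 0.0553)
DR = 20 * log10(137.61)
DR = 42.77 dB

42.77 dB


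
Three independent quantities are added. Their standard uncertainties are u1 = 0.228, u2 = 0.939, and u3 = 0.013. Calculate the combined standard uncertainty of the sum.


For a sum of independent quantities, uc = sqrt(u1^2 + u2^2 + u3^2).
uc = sqrt(0.228^2 + 0.939^2 + 0.013^2)
uc = sqrt(0.051984 + 0.881721 + 0.000169)
uc = 0.9664

0.9664


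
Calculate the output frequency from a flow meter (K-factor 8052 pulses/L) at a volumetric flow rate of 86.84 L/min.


Frequency = K * Q / 60 (converting L/min to L/s).
f = 8052 * 86.84 / 60
f = 699235.68 / 60
f = 11653.93 Hz

11653.93 Hz


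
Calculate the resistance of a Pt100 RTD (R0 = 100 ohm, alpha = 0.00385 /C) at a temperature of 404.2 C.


The RTD equation: Rt = R0 * (1 + alpha * T).
Rt = 100 * (1 + 0.00385 * 404.2)
Rt = 100 * (1 + 1.55617)
Rt = 100 * 2.55617
Rt = 255.617 ohm

255.617 ohm


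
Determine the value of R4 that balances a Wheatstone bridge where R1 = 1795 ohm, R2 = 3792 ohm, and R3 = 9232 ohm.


At balance: R1*R4 = R2*R3, so R4 = R2*R3/R1.
R4 = 3792 * 9232 / 1795
R4 = 35007744 / 1795
R4 = 19502.92 ohm

19502.92 ohm


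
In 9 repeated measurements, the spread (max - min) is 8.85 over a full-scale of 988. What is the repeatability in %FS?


Repeatability = (spread / full scale) * 100%.
R = (8.85 / 988) * 100
R = 0.896 %FS

0.896 %FS


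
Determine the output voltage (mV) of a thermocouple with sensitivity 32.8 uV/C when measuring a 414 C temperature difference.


The thermocouple output V = sensitivity * dT.
V = 32.8 uV/C * 414 C
V = 13579.2 uV
V = 13.579 mV

13.579 mV


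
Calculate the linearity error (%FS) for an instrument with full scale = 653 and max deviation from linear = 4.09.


Linearity error = (max deviation / full scale) * 100%.
Linearity = (4.09 / 653) * 100
Linearity = 0.626 %FS

0.626 %FS


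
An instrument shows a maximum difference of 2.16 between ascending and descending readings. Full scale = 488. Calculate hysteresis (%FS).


Hysteresis = (max difference / full scale) * 100%.
H = (2.16 / 488) * 100
H = 0.443 %FS

0.443 %FS


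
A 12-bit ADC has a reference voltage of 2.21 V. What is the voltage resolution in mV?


The resolution (LSB) of an ADC is Vref / 2^n.
LSB = 2.21 / 2^12
LSB = 2.21 / 4096
LSB = 0.00053955 V = 0.53955078 mV

0.53955078 mV


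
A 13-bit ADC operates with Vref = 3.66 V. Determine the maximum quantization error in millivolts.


The maximum quantization error is +/- LSB/2.
LSB = Vref / 2^n = 3.66 / 8192 = 0.00044678 V
Max error = LSB / 2 = 0.00044678 / 2 = 0.00022339 V
Max error = 0.2234 mV

0.2234 mV


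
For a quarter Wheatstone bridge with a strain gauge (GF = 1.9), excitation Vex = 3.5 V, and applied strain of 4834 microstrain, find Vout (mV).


Quarter bridge output: Vout = (GF * epsilon * Vex) / 4.
Vout = (1.9 * 4834e-6 * 3.5) / 4
Vout = 0.0321461 / 4 V
Vout = 0.00803652 V = 8.0365 mV

8.0365 mV


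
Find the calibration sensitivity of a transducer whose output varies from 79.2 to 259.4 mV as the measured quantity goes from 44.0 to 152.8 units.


Sensitivity = (y2 - y1) / (x2 - x1).
S = (259.4 - 79.2) / (152.8 - 44.0)
S = 180.2 / 108.8
S = 1.6562 mV/unit

1.6562 mV/unit


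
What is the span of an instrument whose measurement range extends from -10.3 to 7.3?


Span = upper range - lower range.
Span = 7.3 - (-10.3)
Span = 17.6

17.6


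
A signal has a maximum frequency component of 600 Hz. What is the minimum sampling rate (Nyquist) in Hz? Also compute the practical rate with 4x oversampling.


By Nyquist theorem, fs_min = 2 * fmax.
fs_min = 2 * 600 = 1200 Hz
Practical rate = 4 * fs_min = 4 * 1200 = 4800 Hz

fs_min = 1200 Hz, fs_practical = 4800 Hz


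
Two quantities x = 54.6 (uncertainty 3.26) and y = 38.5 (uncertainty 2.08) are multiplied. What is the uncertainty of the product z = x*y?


For a product z = x*y, the relative uncertainty is:
uz/z = sqrt((ux/x)^2 + (uy/y)^2)
Relative uncertainties: ux/x = 3.26/54.6 = 0.059707
uy/y = 2.08/38.5 = 0.054026
z = 54.6 * 38.5 = 2102.1
uz = 2102.1 * sqrt(0.059707^2 + 0.054026^2) = 169.264

169.264


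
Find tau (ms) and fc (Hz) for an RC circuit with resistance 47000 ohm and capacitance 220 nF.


Time constant: tau = R * C.
tau = 47000 * 2.20e-07 = 0.01034 s
tau = 10.34 ms
Cutoff frequency: fc = 1 / (2*pi*R*C).
fc = 1 / (2*pi*0.01034) = 15.39 Hz

tau = 10.34 ms, fc = 15.39 Hz


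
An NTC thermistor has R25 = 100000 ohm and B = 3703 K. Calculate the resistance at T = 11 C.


NTC thermistor equation: Rt = R25 * exp(B * (1/T - 1/T25)).
T in Kelvin: 284.15 K, T25 = 298.15 K
1/T - 1/T25 = 1/284.15 - 1/298.15 = 0.00016525
B * (1/T - 1/T25) = 3703 * 0.00016525 = 0.6119
Rt = 100000 * exp(0.6119) = 184398.0 ohm

184398.0 ohm


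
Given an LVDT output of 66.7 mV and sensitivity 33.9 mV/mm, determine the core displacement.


Displacement = Vout / sensitivity.
d = 66.7 / 33.9
d = 1.968 mm

1.968 mm


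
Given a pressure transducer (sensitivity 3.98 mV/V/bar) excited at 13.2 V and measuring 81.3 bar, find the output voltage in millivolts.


Output = sensitivity * Vex * P.
Vout = 3.98 * 13.2 * 81.3
Vout = 52.536 * 81.3
Vout = 4271.18 mV

4271.18 mV


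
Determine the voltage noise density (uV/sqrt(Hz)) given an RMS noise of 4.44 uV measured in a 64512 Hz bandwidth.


Noise spectral density = Vrms / sqrt(BW).
NSD = 4.44 / sqrt(64512)
NSD = 4.44 / 253.9921
NSD = 0.0175 uV/sqrt(Hz)

0.0175 uV/sqrt(Hz)


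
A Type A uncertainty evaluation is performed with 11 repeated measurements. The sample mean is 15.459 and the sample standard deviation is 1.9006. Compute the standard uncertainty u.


The standard uncertainty for Type A evaluation is u = s / sqrt(n).
u = 1.9006 / sqrt(11)
u = 1.9006 / 3.3166
u = 0.5731

0.5731


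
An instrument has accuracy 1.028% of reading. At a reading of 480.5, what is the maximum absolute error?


Absolute error = (accuracy% / 100) * reading.
Error = (1.028 / 100) * 480.5
Error = 0.01028 * 480.5
Error = 4.9395

4.9395


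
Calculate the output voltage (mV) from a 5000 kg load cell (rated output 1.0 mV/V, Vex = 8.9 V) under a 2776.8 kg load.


Vout = rated_output * Vex * (load / capacity).
Vout = 1.0 * 8.9 * (2776.8 / 5000)
Vout = 1.0 * 8.9 * 0.55536
Vout = 4.943 mV

4.943 mV


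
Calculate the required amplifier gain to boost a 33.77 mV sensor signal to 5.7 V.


Gain = Vout / Vin (converting to same units).
G = 5.7 V / 33.77 mV
G = 5700.0 mV / 33.77 mV
G = 168.79

168.79


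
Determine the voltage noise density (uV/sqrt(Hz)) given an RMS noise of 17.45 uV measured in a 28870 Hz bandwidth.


Noise spectral density = Vrms / sqrt(BW).
NSD = 17.45 / sqrt(28870)
NSD = 17.45 / 169.9117
NSD = 0.1027 uV/sqrt(Hz)

0.1027 uV/sqrt(Hz)


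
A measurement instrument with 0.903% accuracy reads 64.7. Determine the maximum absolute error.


Absolute error = (accuracy% / 100) * reading.
Error = (0.903 / 100) * 64.7
Error = 0.00903 * 64.7
Error = 0.5842

0.5842


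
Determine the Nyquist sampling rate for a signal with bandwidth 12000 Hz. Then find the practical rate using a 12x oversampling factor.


By Nyquist theorem, fs_min = 2 * fmax.
fs_min = 2 * 12000 = 24000 Hz
Practical rate = 12 * fs_min = 12 * 24000 = 288000 Hz

fs_min = 24000 Hz, fs_practical = 288000 Hz
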